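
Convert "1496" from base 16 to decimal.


Input: "1496" in base 16
Positional expansion:
  Digit '1' (value 1) x 16^3 = 4096
  Digit '4' (value 4) x 16^2 = 1024
  Digit '9' (value 9) x 16^1 = 144
  Digit '6' (value 6) x 16^0 = 6
Sum = 5270

5270


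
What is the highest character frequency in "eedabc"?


Input: eedabc
Character counts:
  'a': 1
  'b': 1
  'c': 1
  'd': 1
  'e': 2
Maximum frequency: 2

2


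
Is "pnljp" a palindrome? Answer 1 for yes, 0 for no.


Input: pnljp
Reversed: pjlnp
  Compare pos 0 ('p') with pos 4 ('p'): match
  Compare pos 1 ('n') with pos 3 ('j'): MISMATCH
Result: not a palindrome

0


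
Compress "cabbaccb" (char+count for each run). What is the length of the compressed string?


Input: cabbaccb
Runs:
  'c' x 1 => "c1"
  'a' x 1 => "a1"
  'b' x 2 => "b2"
  'a' x 1 => "a1"
  'c' x 2 => "c2"
  'b' x 1 => "b1"
Compressed: "c1a1b2a1c2b1"
Compressed length: 12

12


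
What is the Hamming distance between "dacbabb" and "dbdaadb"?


Comparing "dacbabb" and "dbdaadb" position by position:
  Position 0: 'd' vs 'd' => same
  Position 1: 'a' vs 'b' => differ
  Position 2: 'c' vs 'd' => differ
  Position 3: 'b' vs 'a' => differ
  Position 4: 'a' vs 'a' => same
  Position 5: 'b' vs 'd' => differ
  Position 6: 'b' vs 'b' => same
Total differences (Hamming distance): 4

4


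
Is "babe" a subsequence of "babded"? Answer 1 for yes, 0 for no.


Check if "babe" is a subsequence of "babded"
Greedy scan:
  Position 0 ('b'): matches sub[0] = 'b'
  Position 1 ('a'): matches sub[1] = 'a'
  Position 2 ('b'): matches sub[2] = 'b'
  Position 3 ('d'): no match needed
  Position 4 ('e'): matches sub[3] = 'e'
  Position 5 ('d'): no match needed
All 4 characters matched => is a subsequence

1


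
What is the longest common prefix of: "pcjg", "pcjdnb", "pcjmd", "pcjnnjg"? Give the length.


Words: pcjg, pcjdnb, pcjmd, pcjnnjg
  Position 0: all 'p' => match
  Position 1: all 'c' => match
  Position 2: all 'j' => match
  Position 3: ('g', 'd', 'm', 'n') => mismatch, stop
LCP = "pcj" (length 3)

3


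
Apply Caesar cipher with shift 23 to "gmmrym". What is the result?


Caesar cipher: shift "gmmrym" by 23
  'g' (pos 6) + 23 = pos 3 = 'd'
  'm' (pos 12) + 23 = pos 9 = 'j'
  'm' (pos 12) + 23 = pos 9 = 'j'
  'r' (pos 17) + 23 = pos 14 = 'o'
  'y' (pos 24) + 23 = pos 21 = 'v'
  'm' (pos 12) + 23 = pos 9 = 'j'
Result: djjovj

djjovj


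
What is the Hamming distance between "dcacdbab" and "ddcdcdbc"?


Comparing "dcacdbab" and "ddcdcdbc" position by position:
  Position 0: 'd' vs 'd' => same
  Position 1: 'c' vs 'd' => differ
  Position 2: 'a' vs 'c' => differ
  Position 3: 'c' vs 'd' => differ
  Position 4: 'd' vs 'c' => differ
  Position 5: 'b' vs 'd' => differ
  Position 6: 'a' vs 'b' => differ
  Position 7: 'b' vs 'c' => differ
Total differences (Hamming distance): 7

7


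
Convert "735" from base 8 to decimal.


Input: "735" in base 8
Positional expansion:
  Digit '7' (value 7) x 8^2 = 448
  Digit '3' (value 3) x 8^1 = 24
  Digit '5' (value 5) x 8^0 = 5
Sum = 477

477


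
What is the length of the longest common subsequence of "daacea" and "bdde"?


LCS of "daacea" and "bdde"
DP table:
           b    d    d    e
      0    0    0    0    0
  d   0    0    1    1    1
  a   0    0    1    1    1
  a   0    0    1    1    1
  c   0    0    1    1    1
  e   0    0    1    1    2
  a   0    0    1    1    2
LCS length = dp[6][4] = 2

2


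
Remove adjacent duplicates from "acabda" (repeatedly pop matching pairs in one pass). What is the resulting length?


Input: acabda
Stack-based adjacent duplicate removal:
  Read 'a': push. Stack: a
  Read 'c': push. Stack: ac
  Read 'a': push. Stack: aca
  Read 'b': push. Stack: acab
  Read 'd': push. Stack: acabd
  Read 'a': push. Stack: acabda
Final stack: "acabda" (length 6)

6


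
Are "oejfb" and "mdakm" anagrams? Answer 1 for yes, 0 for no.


Strings: "oejfb", "mdakm"
Sorted first:  befjo
Sorted second: adkmm
Differ at position 0: 'b' vs 'a' => not anagrams

0


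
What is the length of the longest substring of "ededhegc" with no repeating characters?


Input: "ededhegc"
Sliding window (track last position of each char):
  Position 0 ('e'): window [0,0] length 1 -- new best
  Position 1 ('d'): window [0,1] length 2 -- new best
  Position 2 ('e'): repeat (last at 0), move window start to 1
  Position 2 ('e'): window [1,2] length 2
  Position 3 ('d'): repeat (last at 1), move window start to 2
  Position 3 ('d'): window [2,3] length 2
  Position 4 ('h'): window [2,4] length 3 -- new best
  Position 5 ('e'): repeat (last at 2), move window start to 3
  Position 5 ('e'): window [3,5] length 3
  Position 6 ('g'): window [3,6] length 4 -- new best
  Position 7 ('c'): window [3,7] length 5 -- new best
Longest substring with no repeats: "dhegc" with length 5

5


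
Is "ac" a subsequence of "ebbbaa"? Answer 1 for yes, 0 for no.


Check if "ac" is a subsequence of "ebbbaa"
Greedy scan:
  Position 0 ('e'): no match needed
  Position 1 ('b'): no match needed
  Position 2 ('b'): no match needed
  Position 3 ('b'): no match needed
  Position 4 ('a'): matches sub[0] = 'a'
  Position 5 ('a'): no match needed
Only matched 1/2 characters => not a subsequence

0


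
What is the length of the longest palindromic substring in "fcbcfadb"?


Input: "fcbcfadb"
Checking substrings for palindromes:
  [0:5] "fcbcf" (len 5) => palindrome
  [1:4] "cbc" (len 3) => palindrome
Longest palindromic substring: "fcbcf" with length 5

5


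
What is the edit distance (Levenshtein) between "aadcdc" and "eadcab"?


Computing edit distance: "aadcdc" -> "eadcab"
DP table:
           e    a    d    c    a    b
      0    1    2    3    4    5    6
  a   1    1    1    2    3    4    5
  a   2    2    1    2    3    3    4
  d   3    3    2    1    2    3    4
  c   4    4    3    2    1    2    3
  d   5    5    4    3    2    2    3
  c   6    6    5    4    3    3    3
Edit distance = dp[6][6] = 3

3


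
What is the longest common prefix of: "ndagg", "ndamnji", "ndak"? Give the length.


Words: ndagg, ndamnji, ndak
  Position 0: all 'n' => match
  Position 1: all 'd' => match
  Position 2: all 'a' => match
  Position 3: ('g', 'm', 'k') => mismatch, stop
LCP = "nda" (length 3)

3


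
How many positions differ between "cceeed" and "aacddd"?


Comparing "cceeed" and "aacddd" position by position:
  Position 0: 'c' vs 'a' => DIFFER
  Position 1: 'c' vs 'a' => DIFFER
  Position 2: 'e' vs 'c' => DIFFER
  Position 3: 'e' vs 'd' => DIFFER
  Position 4: 'e' vs 'd' => DIFFER
  Position 5: 'd' vs 'd' => same
Positions that differ: 5

5


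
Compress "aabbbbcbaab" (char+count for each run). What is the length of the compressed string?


Input: aabbbbcbaab
Runs:
  'a' x 2 => "a2"
  'b' x 4 => "b4"
  'c' x 1 => "c1"
  'b' x 1 => "b1"
  'a' x 2 => "a2"
  'b' x 1 => "b1"
Compressed: "a2b4c1b1a2b1"
Compressed length: 12

12


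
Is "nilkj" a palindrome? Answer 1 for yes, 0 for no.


Input: nilkj
Reversed: jklin
  Compare pos 0 ('n') with pos 4 ('j'): MISMATCH
  Compare pos 1 ('i') with pos 3 ('k'): MISMATCH
Result: not a palindrome

0


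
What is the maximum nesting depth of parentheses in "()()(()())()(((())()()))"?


Input: "()()(()())()(((())()()))"
Tracking depth:
  Position 0 '(': depth becomes 1
  Position 1 ')': depth becomes 0
  Position 2 '(': depth becomes 1
  Position 3 ')': depth becomes 0
  Position 4 '(': depth becomes 1
  Position 5 '(': depth becomes 2
  Position 6 ')': depth becomes 1
  Position 7 '(': depth becomes 2
  Position 8 ')': depth becomes 1
  Position 9 ')': depth becomes 0
  Position 10 '(': depth becomes 1
  Position 11 ')': depth becomes 0
  Position 12 '(': depth becomes 1
  Position 13 '(': depth becomes 2
  Position 14 '(': depth becomes 3
  Position 15 '(': depth becomes 4
  Position 16 ')': depth becomes 3
  Position 17 ')': depth becomes 2
  Position 18 '(': depth becomes 3
  Position 19 ')': depth becomes 2
  Position 20 '(': depth becomes 3
  Position 21 ')': depth becomes 2
  Position 22 ')': depth becomes 1
  Position 23 ')': depth becomes 0
Maximum depth reached: 4

4


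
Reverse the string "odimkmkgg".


Input: odimkmkgg
Reading characters right to left:
  Position 8: 'g'
  Position 7: 'g'
  Position 6: 'k'
  Position 5: 'm'
  Position 4: 'k'
  Position 3: 'm'
  Position 2: 'i'
  Position 1: 'd'
  Position 0: 'o'
Reversed: ggkmkmido

ggkmkmido


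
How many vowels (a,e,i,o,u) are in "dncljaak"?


Input: dncljaak
Checking each character:
  'd' at position 0: consonant
  'n' at position 1: consonant
  'c' at position 2: consonant
  'l' at position 3: consonant
  'j' at position 4: consonant
  'a' at position 5: vowel (running total: 1)
  'a' at position 6: vowel (running total: 2)
  'k' at position 7: consonant
Total vowels: 2

2


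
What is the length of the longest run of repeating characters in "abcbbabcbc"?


Input: "abcbbabcbc"
Scanning for longest run:
  Position 1 ('b'): new char, reset run to 1
  Position 2 ('c'): new char, reset run to 1
  Position 3 ('b'): new char, reset run to 1
  Position 4 ('b'): continues run of 'b', length=2
  Position 5 ('a'): new char, reset run to 1
  Position 6 ('b'): new char, reset run to 1
  Position 7 ('c'): new char, reset run to 1
  Position 8 ('b'): new char, reset run to 1
  Position 9 ('c'): new char, reset run to 1
Longest run: 'b' with length 2

2


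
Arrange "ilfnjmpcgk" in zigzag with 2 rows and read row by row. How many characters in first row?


Zigzag "ilfnjmpcgk" into 2 rows:
Placing characters:
  'i' => row 0
  'l' => row 1
  'f' => row 0
  'n' => row 1
  'j' => row 0
  'm' => row 1
  'p' => row 0
  'c' => row 1
  'g' => row 0
  'k' => row 1
Rows:
  Row 0: "ifjpg"
  Row 1: "lnmck"
First row length: 5

5


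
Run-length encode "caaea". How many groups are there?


Input: caaea
Scanning for consecutive runs:
  Group 1: 'c' x 1 (positions 0-0)
  Group 2: 'a' x 2 (positions 1-2)
  Group 3: 'e' x 1 (positions 3-3)
  Group 4: 'a' x 1 (positions 4-4)
Total groups: 4

4


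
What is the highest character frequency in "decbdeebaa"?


Input: decbdeebaa
Character counts:
  'a': 2
  'b': 2
  'c': 1
  'd': 2
  'e': 3
Maximum frequency: 3

3


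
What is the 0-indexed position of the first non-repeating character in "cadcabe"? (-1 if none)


Input: cadcabe
Character frequencies:
  'a': 2
  'b': 1
  'c': 2
  'd': 1
  'e': 1
Scanning left to right for freq == 1:
  Position 0 ('c'): freq=2, skip
  Position 1 ('a'): freq=2, skip
  Position 2 ('d'): unique! => answer = 2

2


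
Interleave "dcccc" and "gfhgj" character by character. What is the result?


Interleaving "dcccc" and "gfhgj":
  Position 0: 'd' from first, 'g' from second => "dg"
  Position 1: 'c' from first, 'f' from second => "cf"
  Position 2: 'c' from first, 'h' from second => "ch"
  Position 3: 'c' from first, 'g' from second => "cg"
  Position 4: 'c' from first, 'j' from second => "cj"
Result: dgcfchcgcj

dgcfchcgcj


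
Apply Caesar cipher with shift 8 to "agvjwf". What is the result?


Caesar cipher: shift "agvjwf" by 8
  'a' (pos 0) + 8 = pos 8 = 'i'
  'g' (pos 6) + 8 = pos 14 = 'o'
  'v' (pos 21) + 8 = pos 3 = 'd'
  'j' (pos 9) + 8 = pos 17 = 'r'
  'w' (pos 22) + 8 = pos 4 = 'e'
  'f' (pos 5) + 8 = pos 13 = 'n'
Result: iodren

iodren


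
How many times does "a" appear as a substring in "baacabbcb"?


Searching for "a" in "baacabbcb"
Scanning each position:
  Position 0: "b" => no
  Position 1: "a" => MATCH
  Position 2: "a" => MATCH
  Position 3: "c" => no
  Position 4: "a" => MATCH
  Position 5: "b" => no
  Position 6: "b" => no
  Position 7: "c" => no
  Position 8: "b" => no
Total occurrences: 3

3


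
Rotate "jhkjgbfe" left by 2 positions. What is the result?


Input: "jhkjgbfe", rotate left by 2
First 2 characters: "jh"
Remaining characters: "kjgbfe"
Concatenate remaining + first: "kjgbfe" + "jh" = "kjgbfejh"

kjgbfejh


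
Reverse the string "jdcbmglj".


Input: jdcbmglj
Reading characters right to left:
  Position 7: 'j'
  Position 6: 'l'
  Position 5: 'g'
  Position 4: 'm'
  Position 3: 'b'
  Position 2: 'c'
  Position 1: 'd'
  Position 0: 'j'
Reversed: jlgmbcdj

jlgmbcdj


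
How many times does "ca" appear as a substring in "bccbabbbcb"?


Searching for "ca" in "bccbabbbcb"
Scanning each position:
  Position 0: "bc" => no
  Position 1: "cc" => no
  Position 2: "cb" => no
  Position 3: "ba" => no
  Position 4: "ab" => no
  Position 5: "bb" => no
  Position 6: "bb" => no
  Position 7: "bc" => no
  Position 8: "cb" => no
Total occurrences: 0

0


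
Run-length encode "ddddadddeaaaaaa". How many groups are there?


Input: ddddadddeaaaaaa
Scanning for consecutive runs:
  Group 1: 'd' x 4 (positions 0-3)
  Group 2: 'a' x 1 (positions 4-4)
  Group 3: 'd' x 3 (positions 5-7)
  Group 4: 'e' x 1 (positions 8-8)
  Group 5: 'a' x 6 (positions 9-14)
Total groups: 5

5


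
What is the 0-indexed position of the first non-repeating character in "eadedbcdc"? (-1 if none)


Input: eadedbcdc
Character frequencies:
  'a': 1
  'b': 1
  'c': 2
  'd': 3
  'e': 2
Scanning left to right for freq == 1:
  Position 0 ('e'): freq=2, skip
  Position 1 ('a'): unique! => answer = 1

1


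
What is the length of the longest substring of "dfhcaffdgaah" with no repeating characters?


Input: "dfhcaffdgaah"
Sliding window (track last position of each char):
  Position 0 ('d'): window [0,0] length 1 -- new best
  Position 1 ('f'): window [0,1] length 2 -- new best
  Position 2 ('h'): window [0,2] length 3 -- new best
  Position 3 ('c'): window [0,3] length 4 -- new best
  Position 4 ('a'): window [0,4] length 5 -- new best
  Position 5 ('f'): repeat (last at 1), move window start to 2
  Position 5 ('f'): window [2,5] length 4
  Position 6 ('f'): repeat (last at 5), move window start to 6
  Position 6 ('f'): window [6,6] length 1
  Position 7 ('d'): window [6,7] length 2
  Position 8 ('g'): window [6,8] length 3
  Position 9 ('a'): window [6,9] length 4
  Position 10 ('a'): repeat (last at 9), move window start to 10
  Position 10 ('a'): window [10,10] length 1
  Position 11 ('h'): window [10,11] length 2
Longest substring with no repeats: "dfhca" with length 5

5


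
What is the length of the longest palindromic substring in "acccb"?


Input: "acccb"
Checking substrings for palindromes:
  [1:4] "ccc" (len 3) => palindrome
  [1:3] "cc" (len 2) => palindrome
  [2:4] "cc" (len 2) => palindrome
Longest palindromic substring: "ccc" with length 3

3


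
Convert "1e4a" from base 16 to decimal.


Input: "1e4a" in base 16
Positional expansion:
  Digit '1' (value 1) x 16^3 = 4096
  Digit 'e' (value 14) x 16^2 = 3584
  Digit '4' (value 4) x 16^1 = 64
  Digit 'a' (value 10) x 16^0 = 10
Sum = 7754

7754


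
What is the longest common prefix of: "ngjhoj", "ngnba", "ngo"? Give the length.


Words: ngjhoj, ngnba, ngo
  Position 0: all 'n' => match
  Position 1: all 'g' => match
  Position 2: ('j', 'n', 'o') => mismatch, stop
LCP = "ng" (length 2)

2


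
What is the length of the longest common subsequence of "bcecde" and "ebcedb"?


LCS of "bcecde" and "ebcedb"
DP table:
           e    b    c    e    d    b
      0    0    0    0    0    0    0
  b   0    0    1    1    1    1    1
  c   0    0    1    2    2    2    2
  e   0    1    1    2    3    3    3
  c   0    1    1    2    3    3    3
  d   0    1    1    2    3    4    4
  e   0    1    1    2    3    4    4
LCS length = dp[6][6] = 4

4


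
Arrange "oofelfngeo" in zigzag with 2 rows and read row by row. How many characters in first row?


Zigzag "oofelfngeo" into 2 rows:
Placing characters:
  'o' => row 0
  'o' => row 1
  'f' => row 0
  'e' => row 1
  'l' => row 0
  'f' => row 1
  'n' => row 0
  'g' => row 1
  'e' => row 0
  'o' => row 1
Rows:
  Row 0: "oflne"
  Row 1: "oefgo"
First row length: 5

5


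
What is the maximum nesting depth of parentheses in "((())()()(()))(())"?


Input: "((())()()(()))(())"
Tracking depth:
  Position 0 '(': depth becomes 1
  Position 1 '(': depth becomes 2
  Position 2 '(': depth becomes 3
  Position 3 ')': depth becomes 2
  Position 4 ')': depth becomes 1
  Position 5 '(': depth becomes 2
  Position 6 ')': depth becomes 1
  Position 7 '(': depth becomes 2
  Position 8 ')': depth becomes 1
  Position 9 '(': depth becomes 2
  Position 10 '(': depth becomes 3
  Position 11 ')': depth becomes 2
  Position 12 ')': depth becomes 1
  Position 13 ')': depth becomes 0
  Position 14 '(': depth becomes 1
  Position 15 '(': depth becomes 2
  Position 16 ')': depth becomes 1
  Position 17 ')': depth becomes 0
Maximum depth reached: 3

3


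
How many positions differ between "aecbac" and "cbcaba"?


Comparing "aecbac" and "cbcaba" position by position:
  Position 0: 'a' vs 'c' => DIFFER
  Position 1: 'e' vs 'b' => DIFFER
  Position 2: 'c' vs 'c' => same
  Position 3: 'b' vs 'a' => DIFFER
  Position 4: 'a' vs 'b' => DIFFER
  Position 5: 'c' vs 'a' => DIFFER
Positions that differ: 5

5


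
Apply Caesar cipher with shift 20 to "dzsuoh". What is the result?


Caesar cipher: shift "dzsuoh" by 20
  'd' (pos 3) + 20 = pos 23 = 'x'
  'z' (pos 25) + 20 = pos 19 = 't'
  's' (pos 18) + 20 = pos 12 = 'm'
  'u' (pos 20) + 20 = pos 14 = 'o'
  'o' (pos 14) + 20 = pos 8 = 'i'
  'h' (pos 7) + 20 = pos 1 = 'b'
Result: xtmoib

xtmoib


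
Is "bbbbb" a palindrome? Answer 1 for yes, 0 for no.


Input: bbbbb
Reversed: bbbbb
  Compare pos 0 ('b') with pos 4 ('b'): match
  Compare pos 1 ('b') with pos 3 ('b'): match
Result: palindrome

1


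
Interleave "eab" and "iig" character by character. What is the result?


Interleaving "eab" and "iig":
  Position 0: 'e' from first, 'i' from second => "ei"
  Position 1: 'a' from first, 'i' from second => "ai"
  Position 2: 'b' from first, 'g' from second => "bg"
Result: eiaibg

eiaibg


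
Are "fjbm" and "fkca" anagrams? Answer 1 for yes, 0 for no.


Strings: "fjbm", "fkca"
Sorted first:  bfjm
Sorted second: acfk
Differ at position 0: 'b' vs 'a' => not anagrams

0


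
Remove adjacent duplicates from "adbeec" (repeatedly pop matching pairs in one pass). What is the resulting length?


Input: adbeec
Stack-based adjacent duplicate removal:
  Read 'a': push. Stack: a
  Read 'd': push. Stack: ad
  Read 'b': push. Stack: adb
  Read 'e': push. Stack: adbe
  Read 'e': matches stack top 'e' => pop. Stack: adb
  Read 'c': push. Stack: adbc
Final stack: "adbc" (length 4)

4


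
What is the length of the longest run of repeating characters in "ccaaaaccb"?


Input: "ccaaaaccb"
Scanning for longest run:
  Position 1 ('c'): continues run of 'c', length=2
  Position 2 ('a'): new char, reset run to 1
  Position 3 ('a'): continues run of 'a', length=2
  Position 4 ('a'): continues run of 'a', length=3
  Position 5 ('a'): continues run of 'a', length=4
  Position 6 ('c'): new char, reset run to 1
  Position 7 ('c'): continues run of 'c', length=2
  Position 8 ('b'): new char, reset run to 1
Longest run: 'a' with length 4

4


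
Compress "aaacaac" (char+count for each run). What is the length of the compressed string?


Input: aaacaac
Runs:
  'a' x 3 => "a3"
  'c' x 1 => "c1"
  'a' x 2 => "a2"
  'c' x 1 => "c1"
Compressed: "a3c1a2c1"
Compressed length: 8

8


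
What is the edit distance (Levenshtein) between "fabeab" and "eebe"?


Computing edit distance: "fabeab" -> "eebe"
DP table:
           e    e    b    e
      0    1    2    3    4
  f   1    1    2    3    4
  a   2    2    2    3    4
  b   3    3    3    2    3
  e   4    3    3    3    2
  a   5    4    4    4    3
  b   6    5    5    4    4
Edit distance = dp[6][4] = 4

4


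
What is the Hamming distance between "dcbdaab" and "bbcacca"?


Comparing "dcbdaab" and "bbcacca" position by position:
  Position 0: 'd' vs 'b' => differ
  Position 1: 'c' vs 'b' => differ
  Position 2: 'b' vs 'c' => differ
  Position 3: 'd' vs 'a' => differ
  Position 4: 'a' vs 'c' => differ
  Position 5: 'a' vs 'c' => differ
  Position 6: 'b' vs 'a' => differ
Total differences (Hamming distance): 7

7


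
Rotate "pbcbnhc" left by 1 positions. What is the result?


Input: "pbcbnhc", rotate left by 1
First 1 characters: "p"
Remaining characters: "bcbnhc"
Concatenate remaining + first: "bcbnhc" + "p" = "bcbnhcp"

bcbnhcp


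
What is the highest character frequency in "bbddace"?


Input: bbddace
Character counts:
  'a': 1
  'b': 2
  'c': 1
  'd': 2
  'e': 1
Maximum frequency: 2

2


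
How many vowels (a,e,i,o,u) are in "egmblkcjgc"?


Input: egmblkcjgc
Checking each character:
  'e' at position 0: vowel (running total: 1)
  'g' at position 1: consonant
  'm' at position 2: consonant
  'b' at position 3: consonant
  'l' at position 4: consonant
  'k' at position 5: consonant
  'c' at position 6: consonant
  'j' at position 7: consonant
  'g' at position 8: consonant
  'c' at position 9: consonant
Total vowels: 1

1


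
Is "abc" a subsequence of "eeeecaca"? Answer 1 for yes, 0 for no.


Check if "abc" is a subsequence of "eeeecaca"
Greedy scan:
  Position 0 ('e'): no match needed
  Position 1 ('e'): no match needed
  Position 2 ('e'): no match needed
  Position 3 ('e'): no match needed
  Position 4 ('c'): no match needed
  Position 5 ('a'): matches sub[0] = 'a'
  Position 6 ('c'): no match needed
  Position 7 ('a'): no match needed
Only matched 1/3 characters => not a subsequence

0


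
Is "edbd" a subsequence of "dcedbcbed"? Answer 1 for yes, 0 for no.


Check if "edbd" is a subsequence of "dcedbcbed"
Greedy scan:
  Position 0 ('d'): no match needed
  Position 1 ('c'): no match needed
  Position 2 ('e'): matches sub[0] = 'e'
  Position 3 ('d'): matches sub[1] = 'd'
  Position 4 ('b'): matches sub[2] = 'b'
  Position 5 ('c'): no match needed
  Position 6 ('b'): no match needed
  Position 7 ('e'): no match needed
  Position 8 ('d'): matches sub[3] = 'd'
All 4 characters matched => is a subsequence

1


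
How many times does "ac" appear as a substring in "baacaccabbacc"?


Searching for "ac" in "baacaccabbacc"
Scanning each position:
  Position 0: "ba" => no
  Position 1: "aa" => no
  Position 2: "ac" => MATCH
  Position 3: "ca" => no
  Position 4: "ac" => MATCH
  Position 5: "cc" => no
  Position 6: "ca" => no
  Position 7: "ab" => no
  Position 8: "bb" => no
  Position 9: "ba" => no
  Position 10: "ac" => MATCH
  Position 11: "cc" => no
Total occurrences: 3

3


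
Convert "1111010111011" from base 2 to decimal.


Input: "1111010111011" in base 2
Positional expansion:
  Digit '1' (value 1) x 2^12 = 4096
  Digit '1' (value 1) x 2^11 = 2048
  Digit '1' (value 1) x 2^10 = 1024
  Digit '1' (value 1) x 2^9 = 512
  Digit '0' (value 0) x 2^8 = 0
  Digit '1' (value 1) x 2^7 = 128
  Digit '0' (value 0) x 2^6 = 0
  Digit '1' (value 1) x 2^5 = 32
  Digit '1' (value 1) x 2^4 = 16
  Digit '1' (value 1) x 2^3 = 8
  Digit '0' (value 0) x 2^2 = 0
  Digit '1' (value 1) x 2^1 = 2
  Digit '1' (value 1) x 2^0 = 1
Sum = 7867

7867


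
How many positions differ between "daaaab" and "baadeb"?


Comparing "daaaab" and "baadeb" position by position:
  Position 0: 'd' vs 'b' => DIFFER
  Position 1: 'a' vs 'a' => same
  Position 2: 'a' vs 'a' => same
  Position 3: 'a' vs 'd' => DIFFER
  Position 4: 'a' vs 'e' => DIFFER
  Position 5: 'b' vs 'b' => same
Positions that differ: 3

3


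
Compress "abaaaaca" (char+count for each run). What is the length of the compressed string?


Input: abaaaaca
Runs:
  'a' x 1 => "a1"
  'b' x 1 => "b1"
  'a' x 4 => "a4"
  'c' x 1 => "c1"
  'a' x 1 => "a1"
Compressed: "a1b1a4c1a1"
Compressed length: 10

10


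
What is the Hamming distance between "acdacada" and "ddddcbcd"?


Comparing "acdacada" and "ddddcbcd" position by position:
  Position 0: 'a' vs 'd' => differ
  Position 1: 'c' vs 'd' => differ
  Position 2: 'd' vs 'd' => same
  Position 3: 'a' vs 'd' => differ
  Position 4: 'c' vs 'c' => same
  Position 5: 'a' vs 'b' => differ
  Position 6: 'd' vs 'c' => differ
  Position 7: 'a' vs 'd' => differ
Total differences (Hamming distance): 6

6


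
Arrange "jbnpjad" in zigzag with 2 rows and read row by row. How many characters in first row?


Zigzag "jbnpjad" into 2 rows:
Placing characters:
  'j' => row 0
  'b' => row 1
  'n' => row 0
  'p' => row 1
  'j' => row 0
  'a' => row 1
  'd' => row 0
Rows:
  Row 0: "jnjd"
  Row 1: "bpa"
First row length: 4

4


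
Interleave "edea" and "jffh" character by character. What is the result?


Interleaving "edea" and "jffh":
  Position 0: 'e' from first, 'j' from second => "ej"
  Position 1: 'd' from first, 'f' from second => "df"
  Position 2: 'e' from first, 'f' from second => "ef"
  Position 3: 'a' from first, 'h' from second => "ah"
Result: ejdfefah

ejdfefah


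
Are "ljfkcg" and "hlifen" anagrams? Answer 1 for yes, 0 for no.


Strings: "ljfkcg", "hlifen"
Sorted first:  cfgjkl
Sorted second: efhiln
Differ at position 0: 'c' vs 'e' => not anagrams

0


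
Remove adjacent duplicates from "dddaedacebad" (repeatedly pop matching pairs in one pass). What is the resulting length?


Input: dddaedacebad
Stack-based adjacent duplicate removal:
  Read 'd': push. Stack: d
  Read 'd': matches stack top 'd' => pop. Stack: (empty)
  Read 'd': push. Stack: d
  Read 'a': push. Stack: da
  Read 'e': push. Stack: dae
  Read 'd': push. Stack: daed
  Read 'a': push. Stack: daeda
  Read 'c': push. Stack: daedac
  Read 'e': push. Stack: daedace
  Read 'b': push. Stack: daedaceb
  Read 'a': push. Stack: daedaceba
  Read 'd': push. Stack: daedacebad
Final stack: "daedacebad" (length 10)

10


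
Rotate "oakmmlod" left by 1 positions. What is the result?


Input: "oakmmlod", rotate left by 1
First 1 characters: "o"
Remaining characters: "akmmlod"
Concatenate remaining + first: "akmmlod" + "o" = "akmmlodo"

akmmlodo


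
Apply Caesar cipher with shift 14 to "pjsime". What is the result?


Caesar cipher: shift "pjsime" by 14
  'p' (pos 15) + 14 = pos 3 = 'd'
  'j' (pos 9) + 14 = pos 23 = 'x'
  's' (pos 18) + 14 = pos 6 = 'g'
  'i' (pos 8) + 14 = pos 22 = 'w'
  'm' (pos 12) + 14 = pos 0 = 'a'
  'e' (pos 4) + 14 = pos 18 = 's'
Result: dxgwas

dxgwas


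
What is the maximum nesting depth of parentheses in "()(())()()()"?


Input: "()(())()()()"
Tracking depth:
  Position 0 '(': depth becomes 1
  Position 1 ')': depth becomes 0
  Position 2 '(': depth becomes 1
  Position 3 '(': depth becomes 2
  Position 4 ')': depth becomes 1
  Position 5 ')': depth becomes 0
  Position 6 '(': depth becomes 1
  Position 7 ')': depth becomes 0
  Position 8 '(': depth becomes 1
  Position 9 ')': depth becomes 0
  Position 10 '(': depth becomes 1
  Position 11 ')': depth becomes 0
Maximum depth reached: 2

2


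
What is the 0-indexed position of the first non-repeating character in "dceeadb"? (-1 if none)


Input: dceeadb
Character frequencies:
  'a': 1
  'b': 1
  'c': 1
  'd': 2
  'e': 2
Scanning left to right for freq == 1:
  Position 0 ('d'): freq=2, skip
  Position 1 ('c'): unique! => answer = 1

1


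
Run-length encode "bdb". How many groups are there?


Input: bdb
Scanning for consecutive runs:
  Group 1: 'b' x 1 (positions 0-0)
  Group 2: 'd' x 1 (positions 1-1)
  Group 3: 'b' x 1 (positions 2-2)
Total groups: 3

3


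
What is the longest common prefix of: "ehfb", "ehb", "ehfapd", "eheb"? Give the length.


Words: ehfb, ehb, ehfapd, eheb
  Position 0: all 'e' => match
  Position 1: all 'h' => match
  Position 2: ('f', 'b', 'f', 'e') => mismatch, stop
LCP = "eh" (length 2)

2


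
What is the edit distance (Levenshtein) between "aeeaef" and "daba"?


Computing edit distance: "aeeaef" -> "daba"
DP table:
           d    a    b    a
      0    1    2    3    4
  a   1    1    1    2    3
  e   2    2    2    2    3
  e   3    3    3    3    3
  a   4    4    3    4    3
  e   5    5    4    4    4
  f   6    6    5    5    5
Edit distance = dp[6][4] = 5

5


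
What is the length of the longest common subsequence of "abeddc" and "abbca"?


LCS of "abeddc" and "abbca"
DP table:
           a    b    b    c    a
      0    0    0    0    0    0
  a   0    1    1    1    1    1
  b   0    1    2    2    2    2
  e   0    1    2    2    2    2
  d   0    1    2    2    2    2
  d   0    1    2    2    2    2
  c   0    1    2    2    3    3
LCS length = dp[6][5] = 3

3


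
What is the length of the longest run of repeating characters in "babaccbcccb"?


Input: "babaccbcccb"
Scanning for longest run:
  Position 1 ('a'): new char, reset run to 1
  Position 2 ('b'): new char, reset run to 1
  Position 3 ('a'): new char, reset run to 1
  Position 4 ('c'): new char, reset run to 1
  Position 5 ('c'): continues run of 'c', length=2
  Position 6 ('b'): new char, reset run to 1
  Position 7 ('c'): new char, reset run to 1
  Position 8 ('c'): continues run of 'c', length=2
  Position 9 ('c'): continues run of 'c', length=3
  Position 10 ('b'): new char, reset run to 1
Longest run: 'c' with length 3

3


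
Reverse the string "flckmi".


Input: flckmi
Reading characters right to left:
  Position 5: 'i'
  Position 4: 'm'
  Position 3: 'k'
  Position 2: 'c'
  Position 1: 'l'
  Position 0: 'f'
Reversed: imkclf

imkclf


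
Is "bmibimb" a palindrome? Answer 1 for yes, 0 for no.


Input: bmibimb
Reversed: bmibimb
  Compare pos 0 ('b') with pos 6 ('b'): match
  Compare pos 1 ('m') with pos 5 ('m'): match
  Compare pos 2 ('i') with pos 4 ('i'): match
Result: palindrome

1


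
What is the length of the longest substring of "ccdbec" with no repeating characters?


Input: "ccdbec"
Sliding window (track last position of each char):
  Position 0 ('c'): window [0,0] length 1 -- new best
  Position 1 ('c'): repeat (last at 0), move window start to 1
  Position 1 ('c'): window [1,1] length 1
  Position 2 ('d'): window [1,2] length 2 -- new best
  Position 3 ('b'): window [1,3] length 3 -- new best
  Position 4 ('e'): window [1,4] length 4 -- new best
  Position 5 ('c'): repeat (last at 1), move window start to 2
  Position 5 ('c'): window [2,5] length 4
Longest substring with no repeats: "cdbe" with length 4

4


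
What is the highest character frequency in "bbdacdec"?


Input: bbdacdec
Character counts:
  'a': 1
  'b': 2
  'c': 2
  'd': 2
  'e': 1
Maximum frequency: 2

2


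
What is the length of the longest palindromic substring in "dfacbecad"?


Input: "dfacbecad"
Checking substrings for palindromes:
  No multi-char palindromic substrings found
Longest palindromic substring: "d" with length 1

1


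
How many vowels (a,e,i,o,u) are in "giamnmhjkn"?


Input: giamnmhjkn
Checking each character:
  'g' at position 0: consonant
  'i' at position 1: vowel (running total: 1)
  'a' at position 2: vowel (running total: 2)
  'm' at position 3: consonant
  'n' at position 4: consonant
  'm' at position 5: consonant
  'h' at position 6: consonant
  'j' at position 7: consonant
  'k' at position 8: consonant
  'n' at position 9: consonant
Total vowels: 2

2


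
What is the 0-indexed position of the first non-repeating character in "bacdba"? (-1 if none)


Input: bacdba
Character frequencies:
  'a': 2
  'b': 2
  'c': 1
  'd': 1
Scanning left to right for freq == 1:
  Position 0 ('b'): freq=2, skip
  Position 1 ('a'): freq=2, skip
  Position 2 ('c'): unique! => answer = 2

2


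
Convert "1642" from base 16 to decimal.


Input: "1642" in base 16
Positional expansion:
  Digit '1' (value 1) x 16^3 = 4096
  Digit '6' (value 6) x 16^2 = 1536
  Digit '4' (value 4) x 16^1 = 64
  Digit '2' (value 2) x 16^0 = 2
Sum = 5698

5698


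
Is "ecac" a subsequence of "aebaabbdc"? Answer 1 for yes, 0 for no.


Check if "ecac" is a subsequence of "aebaabbdc"
Greedy scan:
  Position 0 ('a'): no match needed
  Position 1 ('e'): matches sub[0] = 'e'
  Position 2 ('b'): no match needed
  Position 3 ('a'): no match needed
  Position 4 ('a'): no match needed
  Position 5 ('b'): no match needed
  Position 6 ('b'): no match needed
  Position 7 ('d'): no match needed
  Position 8 ('c'): matches sub[1] = 'c'
Only matched 2/4 characters => not a subsequence

0


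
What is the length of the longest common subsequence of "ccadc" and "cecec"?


LCS of "ccadc" and "cecec"
DP table:
           c    e    c    e    c
      0    0    0    0    0    0
  c   0    1    1    1    1    1
  c   0    1    1    2    2    2
  a   0    1    1    2    2    2
  d   0    1    1    2    2    2
  c   0    1    1    2    2    3
LCS length = dp[5][5] = 3

3


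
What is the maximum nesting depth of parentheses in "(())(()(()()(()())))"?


Input: "(())(()(()()(()())))"
Tracking depth:
  Position 0 '(': depth becomes 1
  Position 1 '(': depth becomes 2
  Position 2 ')': depth becomes 1
  Position 3 ')': depth becomes 0
  Position 4 '(': depth becomes 1
  Position 5 '(': depth becomes 2
  Position 6 ')': depth becomes 1
  Position 7 '(': depth becomes 2
  Position 8 '(': depth becomes 3
  Position 9 ')': depth becomes 2
  Position 10 '(': depth becomes 3
  Position 11 ')': depth becomes 2
  Position 12 '(': depth becomes 3
  Position 13 '(': depth becomes 4
  Position 14 ')': depth becomes 3
  Position 15 '(': depth becomes 4
  Position 16 ')': depth becomes 3
  Position 17 ')': depth becomes 2
  Position 18 ')': depth becomes 1
  Position 19 ')': depth becomes 0
Maximum depth reached: 4

4


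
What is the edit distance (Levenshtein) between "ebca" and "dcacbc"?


Computing edit distance: "ebca" -> "dcacbc"
DP table:
           d    c    a    c    b    c
      0    1    2    3    4    5    6
  e   1    1    2    3    4    5    6
  b   2    2    2    3    4    4    5
  c   3    3    2    3    3    4    4
  a   4    4    3    2    3    4    5
Edit distance = dp[4][6] = 5

5


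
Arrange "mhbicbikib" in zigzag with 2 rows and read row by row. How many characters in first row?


Zigzag "mhbicbikib" into 2 rows:
Placing characters:
  'm' => row 0
  'h' => row 1
  'b' => row 0
  'i' => row 1
  'c' => row 0
  'b' => row 1
  'i' => row 0
  'k' => row 1
  'i' => row 0
  'b' => row 1
Rows:
  Row 0: "mbcii"
  Row 1: "hibkb"
First row length: 5

5


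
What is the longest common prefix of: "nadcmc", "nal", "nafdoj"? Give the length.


Words: nadcmc, nal, nafdoj
  Position 0: all 'n' => match
  Position 1: all 'a' => match
  Position 2: ('d', 'l', 'f') => mismatch, stop
LCP = "na" (length 2)

2


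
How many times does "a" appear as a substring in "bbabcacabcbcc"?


Searching for "a" in "bbabcacabcbcc"
Scanning each position:
  Position 0: "b" => no
  Position 1: "b" => no
  Position 2: "a" => MATCH
  Position 3: "b" => no
  Position 4: "c" => no
  Position 5: "a" => MATCH
  Position 6: "c" => no
  Position 7: "a" => MATCH
  Position 8: "b" => no
  Position 9: "c" => no
  Position 10: "b" => no
  Position 11: "c" => no
  Position 12: "c" => no
Total occurrences: 3

3


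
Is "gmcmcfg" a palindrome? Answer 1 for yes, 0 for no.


Input: gmcmcfg
Reversed: gfcmcmg
  Compare pos 0 ('g') with pos 6 ('g'): match
  Compare pos 1 ('m') with pos 5 ('f'): MISMATCH
  Compare pos 2 ('c') with pos 4 ('c'): match
Result: not a palindrome

0


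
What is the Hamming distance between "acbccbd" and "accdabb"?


Comparing "acbccbd" and "accdabb" position by position:
  Position 0: 'a' vs 'a' => same
  Position 1: 'c' vs 'c' => same
  Position 2: 'b' vs 'c' => differ
  Position 3: 'c' vs 'd' => differ
  Position 4: 'c' vs 'a' => differ
  Position 5: 'b' vs 'b' => same
  Position 6: 'd' vs 'b' => differ
Total differences (Hamming distance): 4

4


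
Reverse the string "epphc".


Input: epphc
Reading characters right to left:
  Position 4: 'c'
  Position 3: 'h'
  Position 2: 'p'
  Position 1: 'p'
  Position 0: 'e'
Reversed: chppe

chppe


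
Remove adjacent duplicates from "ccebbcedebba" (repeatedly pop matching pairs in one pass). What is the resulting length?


Input: ccebbcedebba
Stack-based adjacent duplicate removal:
  Read 'c': push. Stack: c
  Read 'c': matches stack top 'c' => pop. Stack: (empty)
  Read 'e': push. Stack: e
  Read 'b': push. Stack: eb
  Read 'b': matches stack top 'b' => pop. Stack: e
  Read 'c': push. Stack: ec
  Read 'e': push. Stack: ece
  Read 'd': push. Stack: eced
  Read 'e': push. Stack: ecede
  Read 'b': push. Stack: ecedeb
  Read 'b': matches stack top 'b' => pop. Stack: ecede
  Read 'a': push. Stack: ecedea
Final stack: "ecedea" (length 6)

6


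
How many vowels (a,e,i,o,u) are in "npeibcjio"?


Input: npeibcjio
Checking each character:
  'n' at position 0: consonant
  'p' at position 1: consonant
  'e' at position 2: vowel (running total: 1)
  'i' at position 3: vowel (running total: 2)
  'b' at position 4: consonant
  'c' at position 5: consonant
  'j' at position 6: consonant
  'i' at position 7: vowel (running total: 3)
  'o' at position 8: vowel (running total: 4)
Total vowels: 4

4


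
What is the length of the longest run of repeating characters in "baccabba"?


Input: "baccabba"
Scanning for longest run:
  Position 1 ('a'): new char, reset run to 1
  Position 2 ('c'): new char, reset run to 1
  Position 3 ('c'): continues run of 'c', length=2
  Position 4 ('a'): new char, reset run to 1
  Position 5 ('b'): new char, reset run to 1
  Position 6 ('b'): continues run of 'b', length=2
  Position 7 ('a'): new char, reset run to 1
Longest run: 'c' with length 2

2


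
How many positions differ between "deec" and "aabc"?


Comparing "deec" and "aabc" position by position:
  Position 0: 'd' vs 'a' => DIFFER
  Position 1: 'e' vs 'a' => DIFFER
  Position 2: 'e' vs 'b' => DIFFER
  Position 3: 'c' vs 'c' => same
Positions that differ: 3

3


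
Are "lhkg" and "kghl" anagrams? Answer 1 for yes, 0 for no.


Strings: "lhkg", "kghl"
Sorted first:  ghkl
Sorted second: ghkl
Sorted forms match => anagrams

1


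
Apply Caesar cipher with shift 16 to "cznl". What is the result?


Caesar cipher: shift "cznl" by 16
  'c' (pos 2) + 16 = pos 18 = 's'
  'z' (pos 25) + 16 = pos 15 = 'p'
  'n' (pos 13) + 16 = pos 3 = 'd'
  'l' (pos 11) + 16 = pos 1 = 'b'
Result: spdb

spdb


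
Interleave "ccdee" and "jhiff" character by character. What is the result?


Interleaving "ccdee" and "jhiff":
  Position 0: 'c' from first, 'j' from second => "cj"
  Position 1: 'c' from first, 'h' from second => "ch"
  Position 2: 'd' from first, 'i' from second => "di"
  Position 3: 'e' from first, 'f' from second => "ef"
  Position 4: 'e' from first, 'f' from second => "ef"
Result: cjchdiefef

cjchdiefef


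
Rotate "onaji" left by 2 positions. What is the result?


Input: "onaji", rotate left by 2
First 2 characters: "on"
Remaining characters: "aji"
Concatenate remaining + first: "aji" + "on" = "ajion"

ajion


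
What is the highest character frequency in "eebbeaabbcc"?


Input: eebbeaabbcc
Character counts:
  'a': 2
  'b': 4
  'c': 2
  'e': 3
Maximum frequency: 4

4


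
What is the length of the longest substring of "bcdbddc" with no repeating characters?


Input: "bcdbddc"
Sliding window (track last position of each char):
  Position 0 ('b'): window [0,0] length 1 -- new best
  Position 1 ('c'): window [0,1] length 2 -- new best
  Position 2 ('d'): window [0,2] length 3 -- new best
  Position 3 ('b'): repeat (last at 0), move window start to 1
  Position 3 ('b'): window [1,3] length 3
  Position 4 ('d'): repeat (last at 2), move window start to 3
  Position 4 ('d'): window [3,4] length 2
  Position 5 ('d'): repeat (last at 4), move window start to 5
  Position 5 ('d'): window [5,5] length 1
  Position 6 ('c'): window [5,6] length 2
Longest substring with no repeats: "bcd" with length 3

3


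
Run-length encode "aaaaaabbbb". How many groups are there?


Input: aaaaaabbbb
Scanning for consecutive runs:
  Group 1: 'a' x 6 (positions 0-5)
  Group 2: 'b' x 4 (positions 6-9)
Total groups: 2

2


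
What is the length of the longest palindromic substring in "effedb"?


Input: "effedb"
Checking substrings for palindromes:
  [0:4] "effe" (len 4) => palindrome
  [1:3] "ff" (len 2) => palindrome
Longest palindromic substring: "effe" with length 4

4


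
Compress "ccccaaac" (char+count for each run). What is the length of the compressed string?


Input: ccccaaac
Runs:
  'c' x 4 => "c4"
  'a' x 3 => "a3"
  'c' x 1 => "c1"
Compressed: "c4a3c1"
Compressed length: 6

6
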